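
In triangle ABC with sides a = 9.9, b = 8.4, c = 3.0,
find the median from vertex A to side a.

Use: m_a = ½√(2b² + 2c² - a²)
m_a = ½√(2·8.4² + 2·3.0² − 9.9²) = ½√(2·70.56 + 2·9 − 98.01) = ½√(141.12 + 18 − 98.01) = ½√61.11
√61.11 ≈ 7.81729, so m_a ≈ 3.90864

m_a = 3.909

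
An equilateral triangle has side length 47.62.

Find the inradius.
r = Area/s with s the semi-perimeter.
Area = (√3/4)·47.62² = (√3/4)·2267.6644 ≈ 0.433013·2267.6644 ≈ 981.927
s = 3·47.62/2 = 71.43
r ≈ 981.927/71.43 ≈ 13.7467
(Equivalently r = side/(2√3) = 47.62/3.4641 ≈ 13.7467.)

r = 13.75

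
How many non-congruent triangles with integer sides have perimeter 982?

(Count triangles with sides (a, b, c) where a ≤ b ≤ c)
Let a ≤ b ≤ c with a + b + c = 982. The only binding inequality is a + b > c, i.e. 982 − c > c, so c < 982/2; and c ≥ 982/3 since c is the largest side.
So 328 ≤ c ≤ 490. For each c, b runs from ⌈(982 − c)/2⌉ up to c (then a = 982 − b − c satisfies 1 ≤ a ≤ b automatically), giving c − ⌈(982 − c)/2⌉ + 1 choices.
Summing over c: 2 + 3 + 5 + 6 + … + 243 + 245  (163 terms, c = 328, …, 490) = 20090
Check (closed form: nearest integer to p²/48 for even p, (p+3)²/48 for odd p): 982²/48 = 964324/48 ≈ 20090.08 → 20090

20090 triangles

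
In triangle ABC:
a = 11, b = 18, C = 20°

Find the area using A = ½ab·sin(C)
A = ½·a·b·sin(C) = ½·11·18·sin(20°)
sin(20°) ≈ 0.34202
A ≈ ½·198·0.34202 = 99·0.34202 ≈ 33.86

Area = 33.86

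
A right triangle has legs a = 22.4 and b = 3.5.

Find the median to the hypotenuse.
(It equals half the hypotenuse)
Hypotenuse c = √(a² + b²) = √(501.76 + 12.25) = √514.01 ≈ 22.6718
Median to hypotenuse = c/2 ≈ 22.6718/2 ≈ 11.3359

Median = 11.34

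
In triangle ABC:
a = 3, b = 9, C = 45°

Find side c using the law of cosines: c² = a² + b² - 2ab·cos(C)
c² = 3² + 9² − 2·3·9·cos(45°)
cos(45°) ≈ 0.707107
c² ≈ 9 + 81 − 54·(0.707107) ≈ 90 − 38.1838 ≈ 51.8162
c ≈ √51.8162 ≈ 7.19835

c = 7.198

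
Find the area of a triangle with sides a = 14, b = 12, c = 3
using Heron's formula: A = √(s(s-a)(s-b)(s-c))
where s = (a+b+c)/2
s = (14 + 12 + 3)/2 = 29/2 = 14.5
s − a = 0.5, s − b = 2.5, s − c = 11.5
s(s−a)(s−b)(s−c) = 14.5·0.5·2.5·11.5 = 208.4375
Area = √208.4375 ≈ 14.4374

s = 14.5, Area = 14.44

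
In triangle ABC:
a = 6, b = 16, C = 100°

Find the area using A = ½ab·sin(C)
A = ½·a·b·sin(C) = ½·6·16·sin(100°)
sin(100°) ≈ 0.984808
A ≈ ½·96·0.984808 = 48·0.984808 ≈ 47.2708

Area = 47.27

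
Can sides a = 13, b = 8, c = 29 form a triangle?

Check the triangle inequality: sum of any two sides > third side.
a + b vs c: 13 + 8 = 21 ≤ 29  ✗
a + c vs b: 13 + 29 = 42 > 8  ✓
b + c vs a: 8 + 29 = 37 > 13  ✓

No: 13 + 8 = 21 is not > 29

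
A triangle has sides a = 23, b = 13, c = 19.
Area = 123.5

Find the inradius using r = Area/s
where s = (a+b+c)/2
s = (23 + 13 + 19)/2 = 55/2 = 27.5
r = Area/s = 123.5/27.5 ≈ 4.49091

r = 4.491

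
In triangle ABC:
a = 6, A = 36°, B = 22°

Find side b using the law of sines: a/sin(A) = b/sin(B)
a/sin(A) = b/sin(B)  ⇒  b = a·sin(B)/sin(A) = 6·sin(22°)/sin(36°)
sin(22°) ≈ 0.374607, sin(36°) ≈ 0.587785
b ≈ 6·0.374607/0.587785 ≈ 2.24764/0.587785 ≈ 3.82391

b = 3.824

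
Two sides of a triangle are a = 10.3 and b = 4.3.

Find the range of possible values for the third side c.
Triangle inequality: |a − b| < c < a + b
|a − b| = |10.3 − 4.3| = 6
a + b = 10.3 + 4.3 = 14.6

6 < c < 14.6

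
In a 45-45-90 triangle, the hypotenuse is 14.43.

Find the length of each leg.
In a 45-45-90 triangle hypotenuse = leg·√2, so leg = hypotenuse/√2.
Leg = 14.43/√2 ≈ 14.43/1.41421 ≈ 10.2036

Each leg = 10.2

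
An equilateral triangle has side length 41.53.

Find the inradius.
r = Area/s with s the semi-perimeter.
Area = (√3/4)·41.53² = (√3/4)·1724.7409 ≈ 0.433013·1724.7409 ≈ 746.835
s = 3·41.53/2 = 62.295
r ≈ 746.835/62.295 ≈ 11.9887
(Equivalently r = side/(2√3) = 41.53/3.4641 ≈ 11.9887.)

r = 11.99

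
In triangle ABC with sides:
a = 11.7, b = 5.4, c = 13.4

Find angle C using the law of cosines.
c² = a² + b² − 2ab·cos(C)  ⇒  cos(C) = (a² + b² − c²)/(2ab)
cos(C) = (11.7² + 5.4² − 13.4²)/(2·11.7·5.4) = (136.89 + 29.16 − 179.56)/126.36 = -13.51/126.36 ≈ -0.106917
C = arccos(-0.106917) ≈ 96.1376°

C = 96.14°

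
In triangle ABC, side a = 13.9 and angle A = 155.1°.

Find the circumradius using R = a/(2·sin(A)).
R = a/(2·sin(A)) = 13.9/(2·sin(155.1°))
sin(155.1°) ≈ 0.421036
R ≈ 13.9/(2·0.421036) = 13.9/0.842072 ≈ 16.5069

R = 16.51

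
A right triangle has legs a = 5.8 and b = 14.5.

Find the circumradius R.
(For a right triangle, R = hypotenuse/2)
Hypotenuse c = √(a² + b²) = √(33.64 + 210.25) = √243.89 ≈ 15.617
R = c/2 ≈ 15.617/2 ≈ 7.80849

R = 7.808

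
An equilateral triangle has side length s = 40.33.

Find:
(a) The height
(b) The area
(a) The height splits the triangle into two 30-60-90 halves: h = s·√3/2 = 40.33·1.73205/2 ≈ 69.8536/2 ≈ 34.9268
(b) Area = (√3/4)·s² = (√3/4)·40.33² = (√3/4)·1626.5089 ≈ 0.433013·1626.5089 ≈ 704.299

Height = 34.93, Area = 704.3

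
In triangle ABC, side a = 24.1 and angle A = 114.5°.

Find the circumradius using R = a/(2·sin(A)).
R = a/(2·sin(A)) = 24.1/(2·sin(114.5°))
sin(114.5°) ≈ 0.909961
R ≈ 24.1/(2·0.909961) = 24.1/1.81992 ≈ 13.2423

R = 13.24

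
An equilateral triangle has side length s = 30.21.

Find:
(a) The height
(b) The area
(a) The height splits the triangle into two 30-60-90 halves: h = s·√3/2 = 30.21·1.73205/2 ≈ 52.3253/2 ≈ 26.1626
(b) Area = (√3/4)·s² = (√3/4)·30.21² = (√3/4)·912.6441 ≈ 0.433013·912.6441 ≈ 395.186

Height = 26.16, Area = 395.2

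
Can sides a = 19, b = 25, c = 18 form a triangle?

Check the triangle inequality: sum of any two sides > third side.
a + b vs c: 19 + 25 = 44 > 18  ✓
a + c vs b: 19 + 18 = 37 > 25  ✓
b + c vs a: 25 + 18 = 43 > 19  ✓

Yes, triangle inequality satisfied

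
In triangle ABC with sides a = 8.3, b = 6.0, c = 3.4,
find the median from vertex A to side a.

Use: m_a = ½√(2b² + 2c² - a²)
m_a = ½√(2·6.0² + 2·3.4² − 8.3²) = ½√(2·36 + 2·11.56 − 68.89) = ½√(72 + 23.12 − 68.89) = ½√26.23
√26.23 ≈ 5.12152, so m_a ≈ 2.56076

m_a = 2.561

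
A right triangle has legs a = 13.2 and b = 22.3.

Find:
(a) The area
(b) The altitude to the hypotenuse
(a) The legs are perpendicular, so Area = ½·a·b = ½·13.2·22.3 = ½·294.36 = 147.18
(b) Hypotenuse c = √(a² + b²) = √(174.24 + 497.29) = √671.53 ≈ 25.9139
    Area = ½·c·h_c  ⇒  h_c = 2·Area/c = 294.36/25.9139 ≈ 11.3592

Area = 147.18, h_c = 11.36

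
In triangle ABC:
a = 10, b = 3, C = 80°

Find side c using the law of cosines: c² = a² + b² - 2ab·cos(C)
c² = 10² + 3² − 2·10·3·cos(80°)
cos(80°) ≈ 0.173648
c² ≈ 100 + 9 − 60·(0.173648) ≈ 109 − 10.4189 ≈ 98.5811
c ≈ √98.5811 ≈ 9.9288

c = 9.929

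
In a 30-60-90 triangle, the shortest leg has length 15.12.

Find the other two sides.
In a 30-60-90 triangle the sides are in ratio 1 : √3 : 2 (short leg : long leg : hypotenuse).
Long leg = 15.12·√3 ≈ 15.12·1.73205 ≈ 26.1886
Hypotenuse = 2·15.12 = 30.24

Long leg = 15.12√3 = 26.19, Hypotenuse = 30.24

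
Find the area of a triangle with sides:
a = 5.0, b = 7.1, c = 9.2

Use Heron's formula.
s = (5.0 + 7.1 + 9.2)/2 = 21.3/2 = 10.65
s − a = 5.65, s − b = 3.55, s − c = 1.45
s(s−a)(s−b)(s−c) = 10.65·5.65·3.55·1.45 ≈ 309.738
Area = √309.738 ≈ 17.5994

Area = 17.6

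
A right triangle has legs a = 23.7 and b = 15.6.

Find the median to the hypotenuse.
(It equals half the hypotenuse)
Hypotenuse c = √(a² + b²) = √(561.69 + 243.36) = √805.05 ≈ 28.3734
Median to hypotenuse = c/2 ≈ 28.3734/2 ≈ 14.1867

Median = 14.19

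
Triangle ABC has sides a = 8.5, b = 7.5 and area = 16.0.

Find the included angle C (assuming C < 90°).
Area = ½·a·b·sin(C)  ⇒  sin(C) = 2·Area/(a·b) = 2·16.0/(8.5·7.5) = 32/63.75 ≈ 0.501961
C = arcsin(0.501961) ≈ 30.1298° (taking the acute solution since C < 90°)

C = 30.13°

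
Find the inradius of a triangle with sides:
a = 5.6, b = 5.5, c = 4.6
r = Area/s where s is the semi-perimeter.
s = (5.6 + 5.5 + 4.6)/2 = 15.7/2 = 7.85
Area = √(s(s−a)(s−b)(s−c)) = √(7.85·2.25·2.35·3.25) ≈ √134.897 ≈ 11.6145
r ≈ 11.6145/7.85 ≈ 1.47956

r = 1.48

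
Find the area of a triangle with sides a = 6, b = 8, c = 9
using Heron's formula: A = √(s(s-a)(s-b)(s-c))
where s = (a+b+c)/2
s = (6 + 8 + 9)/2 = 23/2 = 11.5
s − a = 5.5, s − b = 3.5, s − c = 2.5
s(s−a)(s−b)(s−c) = 11.5·5.5·3.5·2.5 = 553.4375
Area = √553.4375 ≈ 23.5253

s = 11.5, Area = 23.53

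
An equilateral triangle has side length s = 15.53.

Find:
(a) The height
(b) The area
(a) The height splits the triangle into two 30-60-90 halves: h = s·√3/2 = 15.53·1.73205/2 ≈ 26.8987/2 ≈ 13.4494
(b) Area = (√3/4)·s² = (√3/4)·15.53² = (√3/4)·241.1809 ≈ 0.433013·241.1809 ≈ 104.434

Height = 13.45, Area = 104.4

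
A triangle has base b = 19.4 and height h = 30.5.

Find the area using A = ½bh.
A = ½·b·h = ½·19.4·30.5 = ½·591.7 = 295.85

Area = 295.85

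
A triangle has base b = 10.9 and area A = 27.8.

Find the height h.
A = ½·b·h  ⇒  h = 2A/b = 2·27.8/10.9 = 55.6/10.9 ≈ 5.10092

h = 5.101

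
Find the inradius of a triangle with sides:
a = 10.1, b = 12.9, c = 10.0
r = Area/s where s is the semi-perimeter.
s = (10.1 + 12.9 + 10.0)/2 = 33/2 = 16.5
Area = √(s(s−a)(s−b)(s−c)) = √(16.5·6.4·3.6·6.5) ≈ √2471.04 ≈ 49.7096
r ≈ 49.7096/16.5 ≈ 3.0127

r = 3.013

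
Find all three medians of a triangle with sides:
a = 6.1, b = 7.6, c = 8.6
Median formula: m_a = ½√(2b² + 2c² − a²) (and cyclically). a² = 37.21, b² = 57.76, c² = 73.96.
m_a = ½√(2·57.76 + 2·73.96 − 37.21) = ½√226.23 ≈ ½·15.0409 ≈ 7.52047
m_b = ½√(2·37.21 + 2·73.96 − 57.76) = ½√164.58 ≈ ½·12.8289 ≈ 6.41444
m_c = ½√(2·37.21 + 2·57.76 − 73.96) = ½√115.98 ≈ ½·10.7694 ≈ 5.3847

m_a = 7.52, m_b = 6.414, m_c = 5.385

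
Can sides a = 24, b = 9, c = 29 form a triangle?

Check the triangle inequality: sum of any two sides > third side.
a + b vs c: 24 + 9 = 33 > 29  ✓
a + c vs b: 24 + 29 = 53 > 9  ✓
b + c vs a: 9 + 29 = 38 > 24  ✓

Yes, triangle inequality satisfied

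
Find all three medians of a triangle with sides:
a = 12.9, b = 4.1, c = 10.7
Median formula: m_a = ½√(2b² + 2c² − a²) (and cyclically). a² = 166.41, b² = 16.81, c² = 114.49.
m_a = ½√(2·16.81 + 2·114.49 − 166.41) = ½√96.19 ≈ ½·9.80765 ≈ 4.90383
m_b = ½√(2·166.41 + 2·114.49 − 16.81) = ½√544.99 ≈ ½·23.345 ≈ 11.6725
m_c = ½√(2·166.41 + 2·16.81 − 114.49) = ½√251.95 ≈ ½·15.8729 ≈ 7.93647

m_a = 4.904, m_b = 11.67, m_c = 7.936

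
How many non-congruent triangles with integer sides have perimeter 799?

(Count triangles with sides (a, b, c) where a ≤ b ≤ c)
Let a ≤ b ≤ c with a + b + c = 799. The only binding inequality is a + b > c, i.e. 799 − c > c, so c < 799/2; and c ≥ 799/3 since c is the largest side.
So 267 ≤ c ≤ 399. For each c, b runs from ⌈(799 − c)/2⌉ up to c (then a = 799 − b − c satisfies 1 ≤ a ≤ b automatically), giving c − ⌈(799 − c)/2⌉ + 1 choices.
Summing over c: 2 + 3 + 5 + 6 + … + 198 + 200  (133 terms, c = 267, …, 399) = 13400
Check (closed form: nearest integer to p²/48 for even p, (p+3)²/48 for odd p): (799+3)²/48 = 802²/48 = 643204/48 ≈ 13400.08 → 13400

13400 triangles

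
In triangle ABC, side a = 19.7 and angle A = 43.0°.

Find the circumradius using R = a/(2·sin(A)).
R = a/(2·sin(A)) = 19.7/(2·sin(43.0°))
sin(43.0°) ≈ 0.681998
R ≈ 19.7/(2·0.681998) = 19.7/1.364 ≈ 14.4428

R = 14.44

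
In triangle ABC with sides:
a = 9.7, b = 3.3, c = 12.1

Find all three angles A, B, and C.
Law of cosines for each angle (a² = 94.09, b² = 10.89, c² = 146.41):
cos(A) = (b² + c² − a²)/(2bc) = (10.89 + 146.41 − 94.09)/(2·3.3·12.1) = 63.21/79.86 ≈ 0.79151  ⇒  A ≈ 37.6731°
cos(B) = (a² + c² − b²)/(2ac) = (94.09 + 146.41 − 10.89)/(2·9.7·12.1) = 229.61/234.74 ≈ 0.978146  ⇒  B ≈ 12.0004°
cos(C) = (a² + b² − c²)/(2ab) = (94.09 + 10.89 − 146.41)/(2·9.7·3.3) = -41.43/64.02 ≈ -0.647142  ⇒  C ≈ 130.326°
Check: A + B + C ≈ 180°

A = 37.67°, B = 12°, C = 130.3°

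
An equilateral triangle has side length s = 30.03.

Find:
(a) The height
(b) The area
(a) The height splits the triangle into two 30-60-90 halves: h = s·√3/2 = 30.03·1.73205/2 ≈ 52.0135/2 ≈ 26.0067
(b) Area = (√3/4)·s² = (√3/4)·30.03² = (√3/4)·901.8009 ≈ 0.433013·901.8009 ≈ 390.491

Height = 26.01, Area = 390.5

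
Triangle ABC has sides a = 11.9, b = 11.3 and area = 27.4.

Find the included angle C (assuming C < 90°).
Area = ½·a·b·sin(C)  ⇒  sin(C) = 2·Area/(a·b) = 2·27.4/(11.9·11.3) = 54.8/134.47 ≈ 0.407526
C = arcsin(0.407526) ≈ 24.0495° (taking the acute solution since C < 90°)

C = 24.05°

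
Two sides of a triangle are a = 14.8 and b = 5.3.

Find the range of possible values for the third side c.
Triangle inequality: |a − b| < c < a + b
|a − b| = |14.8 − 5.3| = 9.5
a + b = 14.8 + 5.3 = 20.1

9.5 < c < 20.1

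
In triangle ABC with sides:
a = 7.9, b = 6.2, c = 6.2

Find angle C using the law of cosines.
c² = a² + b² − 2ab·cos(C)  ⇒  cos(C) = (a² + b² − c²)/(2ab)
cos(C) = (7.9² + 6.2² − 6.2²)/(2·7.9·6.2) = (62.41 + 38.44 − 38.44)/97.96 = 62.41/97.96 ≈ 0.637097
C = arccos(0.637097) ≈ 50.4243°

C = 50.42°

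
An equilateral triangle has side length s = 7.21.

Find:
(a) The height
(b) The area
(a) The height splits the triangle into two 30-60-90 halves: h = s·√3/2 = 7.21·1.73205/2 ≈ 12.4881/2 ≈ 6.24404
(b) Area = (√3/4)·s² = (√3/4)·7.21² = (√3/4)·51.9841 ≈ 0.433013·51.9841 ≈ 22.5098

Height = 6.244, Area = 22.51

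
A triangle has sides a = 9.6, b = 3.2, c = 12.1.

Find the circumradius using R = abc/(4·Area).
First find the area with Heron's formula.
s = (9.6 + 3.2 + 12.1)/2 = 12.45
Area = √(s(s−a)(s−b)(s−c)) = √(12.45·2.85·9.25·0.35) ≈ √114.875 ≈ 10.718
abc = 9.6·3.2·12.1 = 371.712
R = abc/(4·Area) ≈ 371.712/(4·10.718) = 371.712/42.8718 ≈ 8.67031

R = 8.67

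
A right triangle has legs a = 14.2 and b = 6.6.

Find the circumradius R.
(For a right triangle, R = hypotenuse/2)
Hypotenuse c = √(a² + b²) = √(201.64 + 43.56) = √245.2 ≈ 15.6589
R = c/2 ≈ 15.6589/2 ≈ 7.82943

R = 7.829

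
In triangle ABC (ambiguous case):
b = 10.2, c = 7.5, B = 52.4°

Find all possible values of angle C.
b/sin(B) = c/sin(C)  ⇒  sin(C) = c·sin(B)/b = 7.5·sin(52.4°)/10.2
sin(52.4°) ≈ 0.79229
sin(C) ≈ 7.5·0.79229/10.2 ≈ 5.94217/10.2 ≈ 0.582566
Candidate 1: C₁ = arcsin(0.582566) ≈ 35.6312°  →  A = 180° − 52.4° − 35.6312° ≈ 91.9688° > 0, valid
Candidate 2: C₂ = 180° − C₁ ≈ 144.369°  →  A = 180° − 52.4° − 144.369° ≈ -16.7688° ≤ 0, not a valid triangle

C = 35.63° (one solution)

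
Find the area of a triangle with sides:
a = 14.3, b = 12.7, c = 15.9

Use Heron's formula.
s = (14.3 + 12.7 + 15.9)/2 = 42.9/2 = 21.45
s − a = 7.15, s − b = 8.75, s − c = 5.55
s(s−a)(s−b)(s−c) = 21.45·7.15·8.75·5.55 ≈ 7447.91
Area = √7447.91 ≈ 86.3013

Area = 86.3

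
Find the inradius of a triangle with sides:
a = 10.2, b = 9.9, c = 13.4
r = Area/s where s is the semi-perimeter.
s = (10.2 + 9.9 + 13.4)/2 = 33.5/2 = 16.75
Area = √(s(s−a)(s−b)(s−c)) = √(16.75·6.55·6.85·3.35) ≈ √2517.63 ≈ 50.176
r ≈ 50.176/16.75 ≈ 2.99558

r = 2.996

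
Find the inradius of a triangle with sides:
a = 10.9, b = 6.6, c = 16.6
r = Area/s where s is the semi-perimeter.
s = (10.9 + 6.6 + 16.6)/2 = 34.1/2 = 17.05
Area = √(s(s−a)(s−b)(s−c)) = √(17.05·6.15·10.45·0.45) ≈ √493.092 ≈ 22.2057
r ≈ 22.2057/17.05 ≈ 1.30239

r = 1.302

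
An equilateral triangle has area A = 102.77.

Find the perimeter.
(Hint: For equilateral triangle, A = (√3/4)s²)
A = (√3/4)s²  ⇒  s² = 4A/√3 = 4·102.77/√3 = 411.08/1.73205 ≈ 237.337
s ≈ √237.337 ≈ 15.4058
Perimeter = 3s ≈ 3·15.4058 ≈ 46.2173

Perimeter = 46.22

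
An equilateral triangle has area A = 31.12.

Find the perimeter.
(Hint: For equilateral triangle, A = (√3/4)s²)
A = (√3/4)s²  ⇒  s² = 4A/√3 = 4·31.12/√3 = 124.48/1.73205 ≈ 71.8686
s ≈ √71.8686 ≈ 8.47753
Perimeter = 3s ≈ 3·8.47753 ≈ 25.4326

Perimeter = 25.43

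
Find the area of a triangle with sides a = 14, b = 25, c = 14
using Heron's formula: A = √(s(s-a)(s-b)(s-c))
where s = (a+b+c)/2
s = (14 + 25 + 14)/2 = 53/2 = 26.5
s − a = 12.5, s − b = 1.5, s − c = 12.5
s(s−a)(s−b)(s−c) = 26.5·12.5·1.5·12.5 = 6210.9375
Area = √6210.9375 ≈ 78.8095

s = 26.5, Area = 78.81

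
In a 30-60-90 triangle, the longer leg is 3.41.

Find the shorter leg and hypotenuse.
In a 30-60-90 triangle the sides are in ratio 1 : √3 : 2, so short leg = long leg/√3 and hypotenuse = 2·(short leg).
Short leg = 3.41/√3 ≈ 3.41/1.73205 ≈ 1.96876
Hypotenuse = 2·1.96876 ≈ 3.93753

Short leg = 1.969, Hypotenuse = 3.938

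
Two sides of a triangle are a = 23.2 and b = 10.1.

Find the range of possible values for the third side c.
Triangle inequality: |a − b| < c < a + b
|a − b| = |23.2 − 10.1| = 13.1
a + b = 23.2 + 10.1 = 33.3

13.1 < c < 33.3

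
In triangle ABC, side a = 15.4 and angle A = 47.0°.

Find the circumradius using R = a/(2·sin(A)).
R = a/(2·sin(A)) = 15.4/(2·sin(47.0°))
sin(47.0°) ≈ 0.731354
R ≈ 15.4/(2·0.731354) = 15.4/1.46271 ≈ 10.5284

R = 10.53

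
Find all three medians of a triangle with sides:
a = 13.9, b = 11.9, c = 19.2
Median formula: m_a = ½√(2b² + 2c² − a²) (and cyclically). a² = 193.21, b² = 141.61, c² = 368.64.
m_a = ½√(2·141.61 + 2·368.64 − 193.21) = ½√827.29 ≈ ½·28.7626 ≈ 14.3813
m_b = ½√(2·193.21 + 2·368.64 − 141.61) = ½√982.09 ≈ ½·31.3383 ≈ 15.6692
m_c = ½√(2·193.21 + 2·141.61 − 368.64) = ½√301 ≈ ½·17.3494 ≈ 8.67468

m_a = 14.38, m_b = 15.67, m_c = 8.675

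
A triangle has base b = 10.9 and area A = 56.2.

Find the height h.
A = ½·b·h  ⇒  h = 2A/b = 2·56.2/10.9 = 112.4/10.9 ≈ 10.3119

h = 10.31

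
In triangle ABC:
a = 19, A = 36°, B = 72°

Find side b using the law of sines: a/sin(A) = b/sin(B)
a/sin(A) = b/sin(B)  ⇒  b = a·sin(B)/sin(A) = 19·sin(72°)/sin(36°)
sin(72°) ≈ 0.951057, sin(36°) ≈ 0.587785
b ≈ 19·0.951057/0.587785 ≈ 18.0701/0.587785 ≈ 30.7426

b = 30.74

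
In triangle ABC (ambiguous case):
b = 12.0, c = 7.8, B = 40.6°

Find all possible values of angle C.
b/sin(B) = c/sin(C)  ⇒  sin(C) = c·sin(B)/b = 7.8·sin(40.6°)/12.0
sin(40.6°) ≈ 0.650774
sin(C) ≈ 7.8·0.650774/12.0 ≈ 5.07604/12.0 ≈ 0.423003
Candidate 1: C₁ = arcsin(0.423003) ≈ 25.0243°  →  A = 180° − 40.6° − 25.0243° ≈ 114.376° > 0, valid
Candidate 2: C₂ = 180° − C₁ ≈ 154.976°  →  A = 180° − 40.6° − 154.976° ≈ -15.5757° ≤ 0, not a valid triangle

C = 25.02° (one solution)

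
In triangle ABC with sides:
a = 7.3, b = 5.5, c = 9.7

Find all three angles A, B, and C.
Law of cosines for each angle (a² = 53.29, b² = 30.25, c² = 94.09):
cos(A) = (b² + c² − a²)/(2bc) = (30.25 + 94.09 − 53.29)/(2·5.5·9.7) = 71.05/106.7 ≈ 0.665886  ⇒  A ≈ 48.2497°
cos(B) = (a² + c² − b²)/(2ac) = (53.29 + 94.09 − 30.25)/(2·7.3·9.7) = 117.13/141.62 ≈ 0.827072  ⇒  B ≈ 34.2008°
cos(C) = (a² + b² − c²)/(2ab) = (53.29 + 30.25 − 94.09)/(2·7.3·5.5) = -10.55/80.3 ≈ -0.131382  ⇒  C ≈ 97.5495°
Check: A + B + C ≈ 180°

A = 48.25°, B = 34.2°, C = 97.55°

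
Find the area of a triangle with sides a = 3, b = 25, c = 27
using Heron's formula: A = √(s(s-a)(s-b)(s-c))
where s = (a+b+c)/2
s = (3 + 25 + 27)/2 = 55/2 = 27.5
s − a = 24.5, s − b = 2.5, s − c = 0.5
s(s−a)(s−b)(s−c) = 27.5·24.5·2.5·0.5 = 842.1875
Area = √842.1875 ≈ 29.0205

s = 27.5, Area = 29.02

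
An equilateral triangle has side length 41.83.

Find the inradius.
r = Area/s with s the semi-perimeter.
Area = (√3/4)·41.83² = (√3/4)·1749.7489 ≈ 0.433013·1749.7489 ≈ 757.663
s = 3·41.83/2 = 62.745
r ≈ 757.663/62.745 ≈ 12.0753
(Equivalently r = side/(2√3) = 41.83/3.4641 ≈ 12.0753.)

r = 12.08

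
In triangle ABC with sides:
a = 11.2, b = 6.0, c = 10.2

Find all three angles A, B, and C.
Law of cosines for each angle (a² = 125.44, b² = 36, c² = 104.04):
cos(A) = (b² + c² − a²)/(2bc) = (36 + 104.04 − 125.44)/(2·6.0·10.2) = 14.6/122.4 ≈ 0.119281  ⇒  A ≈ 83.1494°
cos(B) = (a² + c² − b²)/(2ac) = (125.44 + 104.04 − 36)/(2·11.2·10.2) = 193.48/228.48 ≈ 0.846814  ⇒  B ≈ 32.1332°
cos(C) = (a² + b² − c²)/(2ab) = (125.44 + 36 − 104.04)/(2·11.2·6.0) = 57.4/134.4 ≈ 0.427083  ⇒  C ≈ 64.7174°
Check: A + B + C ≈ 180°

A = 83.15°, B = 32.13°, C = 64.72°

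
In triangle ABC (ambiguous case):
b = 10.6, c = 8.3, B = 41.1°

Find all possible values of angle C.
b/sin(B) = c/sin(C)  ⇒  sin(C) = c·sin(B)/b = 8.3·sin(41.1°)/10.6
sin(41.1°) ≈ 0.657375
sin(C) ≈ 8.3·0.657375/10.6 ≈ 5.45621/10.6 ≈ 0.514737
Candidate 1: C₁ = arcsin(0.514737) ≈ 30.9799°  →  A = 180° − 41.1° − 30.9799° ≈ 107.92° > 0, valid
Candidate 2: C₂ = 180° − C₁ ≈ 149.02°  →  A = 180° − 41.1° − 149.02° ≈ -10.1201° ≤ 0, not a valid triangle

C = 30.98° (one solution)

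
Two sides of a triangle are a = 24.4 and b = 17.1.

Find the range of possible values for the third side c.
Triangle inequality: |a − b| < c < a + b
|a − b| = |24.4 − 17.1| = 7.3
a + b = 24.4 + 17.1 = 41.5

7.3 < c < 41.5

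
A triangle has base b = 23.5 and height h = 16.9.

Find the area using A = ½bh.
A = ½·b·h = ½·23.5·16.9 = ½·397.15 = 198.575

Area = 198.575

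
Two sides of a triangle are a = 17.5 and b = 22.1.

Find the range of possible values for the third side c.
Triangle inequality: |a − b| < c < a + b
|a − b| = |17.5 − 22.1| = 4.6
a + b = 17.5 + 22.1 = 39.6

4.6 < c < 39.6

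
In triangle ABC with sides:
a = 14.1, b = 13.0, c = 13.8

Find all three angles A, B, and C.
Law of cosines for each angle (a² = 198.81, b² = 169, c² = 190.44):
cos(A) = (b² + c² − a²)/(2bc) = (169 + 190.44 − 198.81)/(2·13.0·13.8) = 160.63/358.8 ≈ 0.447687  ⇒  A ≈ 63.4046°
cos(B) = (a² + c² − b²)/(2ac) = (198.81 + 190.44 − 169)/(2·14.1·13.8) = 220.25/389.16 ≈ 0.565963  ⇒  B ≈ 55.5308°
cos(C) = (a² + b² − c²)/(2ab) = (198.81 + 169 − 190.44)/(2·14.1·13.0) = 177.37/366.6 ≈ 0.483824  ⇒  C ≈ 61.0645°
Check: A + B + C ≈ 180°

A = 63.4°, B = 55.53°, C = 61.06°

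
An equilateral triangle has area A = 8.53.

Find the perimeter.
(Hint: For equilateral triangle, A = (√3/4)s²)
A = (√3/4)s²  ⇒  s² = 4A/√3 = 4·8.53/√3 = 34.12/1.73205 ≈ 19.6992
s ≈ √19.6992 ≈ 4.43838
Perimeter = 3s ≈ 3·4.43838 ≈ 13.3151

Perimeter = 13.32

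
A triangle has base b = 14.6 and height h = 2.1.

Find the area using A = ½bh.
A = ½·b·h = ½·14.6·2.1 = ½·30.66 = 15.33

Area = 15.33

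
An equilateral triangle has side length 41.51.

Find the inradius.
r = Area/s with s the semi-perimeter.
Area = (√3/4)·41.51² = (√3/4)·1723.0801 ≈ 0.433013·1723.0801 ≈ 746.116
s = 3·41.51/2 = 62.265
r ≈ 746.116/62.265 ≈ 11.9829
(Equivalently r = side/(2√3) = 41.51/3.4641 ≈ 11.9829.)

r = 11.98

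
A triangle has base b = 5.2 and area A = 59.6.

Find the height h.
A = ½·b·h  ⇒  h = 2A/b = 2·59.6/5.2 = 119.2/5.2 ≈ 22.9231

h = 22.92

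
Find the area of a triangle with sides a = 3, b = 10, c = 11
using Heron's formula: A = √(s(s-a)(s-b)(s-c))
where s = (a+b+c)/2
s = (3 + 10 + 11)/2 = 24/2 = 12
s − a = 9, s − b = 2, s − c = 1
s(s−a)(s−b)(s−c) = 12·9·2·1 = 216
Area = √216 ≈ 14.6969

s = 12.0, Area = 14.7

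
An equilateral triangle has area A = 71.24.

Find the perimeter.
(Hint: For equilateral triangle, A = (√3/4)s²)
A = (√3/4)s²  ⇒  s² = 4A/√3 = 4·71.24/√3 = 284.96/1.73205 ≈ 164.522
s ≈ √164.522 ≈ 12.8266
Perimeter = 3s ≈ 3·12.8266 ≈ 38.4798

Perimeter = 38.48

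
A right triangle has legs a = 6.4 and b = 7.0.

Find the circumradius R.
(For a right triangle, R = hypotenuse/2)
Hypotenuse c = √(a² + b²) = √(40.96 + 49) = √89.96 ≈ 9.48472
R = c/2 ≈ 9.48472/2 ≈ 4.74236

R = 4.742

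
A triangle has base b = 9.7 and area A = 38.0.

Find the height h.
A = ½·b·h  ⇒  h = 2A/b = 2·38.0/9.7 = 76/9.7 ≈ 7.83505

h = 7.835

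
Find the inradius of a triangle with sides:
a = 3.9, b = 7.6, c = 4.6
r = Area/s where s is the semi-perimeter.
s = (3.9 + 7.6 + 4.6)/2 = 16.1/2 = 8.05
Area = √(s(s−a)(s−b)(s−c)) = √(8.05·4.15·0.45·3.45) ≈ √51.8651 ≈ 7.20175
r ≈ 7.20175/8.05 ≈ 0.894627

r = 0.8946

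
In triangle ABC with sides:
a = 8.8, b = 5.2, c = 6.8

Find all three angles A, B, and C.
Law of cosines for each angle (a² = 77.44, b² = 27.04, c² = 46.24):
cos(A) = (b² + c² − a²)/(2bc) = (27.04 + 46.24 − 77.44)/(2·5.2·6.8) = -4.16/70.72 ≈ -0.0588235  ⇒  A ≈ 93.3723°
cos(B) = (a² + c² − b²)/(2ac) = (77.44 + 46.24 − 27.04)/(2·8.8·6.8) = 96.64/119.68 ≈ 0.807487  ⇒  B ≈ 36.1489°
cos(C) = (a² + b² − c²)/(2ab) = (77.44 + 27.04 − 46.24)/(2·8.8·5.2) = 58.24/91.52 ≈ 0.636364  ⇒  C ≈ 50.4788°
Check: A + B + C ≈ 180°

A = 93.37°, B = 36.15°, C = 50.48°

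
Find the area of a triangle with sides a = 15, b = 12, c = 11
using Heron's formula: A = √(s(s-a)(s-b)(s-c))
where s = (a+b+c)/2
s = (15 + 12 + 11)/2 = 38/2 = 19
s − a = 4, s − b = 7, s − c = 8
s(s−a)(s−b)(s−c) = 19·4·7·8 = 4256
Area = √4256 ≈ 65.238

s = 19.0, Area = 65.24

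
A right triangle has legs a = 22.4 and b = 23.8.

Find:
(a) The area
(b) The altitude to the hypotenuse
(a) The legs are perpendicular, so Area = ½·a·b = ½·22.4·23.8 = ½·533.12 = 266.56
(b) Hypotenuse c = √(a² + b²) = √(501.76 + 566.44) = √1068.2 ≈ 32.6833
    Area = ½·c·h_c  ⇒  h_c = 2·Area/c = 533.12/32.6833 ≈ 16.3117

Area = 266.56, h_c = 16.31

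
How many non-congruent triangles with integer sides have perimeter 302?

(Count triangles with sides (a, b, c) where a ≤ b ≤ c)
Let a ≤ b ≤ c with a + b + c = 302. The only binding inequality is a + b > c, i.e. 302 − c > c, so c < 302/2; and c ≥ 302/3 since c is the largest side.
So 101 ≤ c ≤ 150. For each c, b runs from ⌈(302 − c)/2⌉ up to c (then a = 302 − b − c satisfies 1 ≤ a ≤ b automatically), giving c − ⌈(302 − c)/2⌉ + 1 choices.
Summing over c: 1 + 3 + 4 + 6 + … + 73 + 75  (50 terms, c = 101, …, 150) = 1900
Check (closed form: nearest integer to p²/48 for even p, (p+3)²/48 for odd p): 302²/48 = 91204/48 ≈ 1900.08 → 1900

1900 triangles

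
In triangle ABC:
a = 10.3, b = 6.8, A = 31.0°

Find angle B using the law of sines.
a/sin(A) = b/sin(B)  ⇒  sin(B) = b·sin(A)/a = 6.8·sin(31.0°)/10.3
sin(31.0°) ≈ 0.515038
sin(B) ≈ 6.8·0.515038/10.3 ≈ 3.50226/10.3 ≈ 0.340025
B = arcsin(0.340025) ≈ 19.8784°
(Since b ≤ a we need B ≤ A, so the obtuse alternative 180° − 19.8784° ≈ 160.122° is rejected.)

B = 19.88°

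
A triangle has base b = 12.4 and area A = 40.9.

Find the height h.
A = ½·b·h  ⇒  h = 2A/b = 2·40.9/12.4 = 81.8/12.4 ≈ 6.59677

h = 6.597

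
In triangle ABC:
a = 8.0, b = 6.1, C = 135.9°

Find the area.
Two sides and the included angle (SAS): A = ½·a·b·sin(C) = ½·8.0·6.1·sin(135.9°)
sin(135.9°) ≈ 0.695913
A ≈ ½·48.8·0.695913 = 24.4·0.695913 ≈ 16.9803

Area = 16.98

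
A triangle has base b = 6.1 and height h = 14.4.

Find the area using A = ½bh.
A = ½·b·h = ½·6.1·14.4 = ½·87.84 = 43.92

Area = 43.92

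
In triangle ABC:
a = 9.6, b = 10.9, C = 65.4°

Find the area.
Two sides and the included angle (SAS): A = ½·a·b·sin(C) = ½·9.6·10.9·sin(65.4°)
sin(65.4°) ≈ 0.909236
A ≈ ½·104.64·0.909236 = 52.32·0.909236 ≈ 47.5712

Area = 47.57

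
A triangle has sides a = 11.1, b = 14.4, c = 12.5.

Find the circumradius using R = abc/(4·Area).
First find the area with Heron's formula.
s = (11.1 + 14.4 + 12.5)/2 = 19
Area = √(s(s−a)(s−b)(s−c)) = √(19·7.9·4.6·6.5) ≈ √4487.99 ≈ 66.9925
abc = 11.1·14.4·12.5 = 1998
R = abc/(4·Area) ≈ 1998/(4·66.9925) = 1998/267.97 ≈ 7.45606

R = 7.456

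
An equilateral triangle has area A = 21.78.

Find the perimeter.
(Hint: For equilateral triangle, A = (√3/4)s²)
A = (√3/4)s²  ⇒  s² = 4A/√3 = 4·21.78/√3 = 87.12/1.73205 ≈ 50.2988
s ≈ √50.2988 ≈ 7.09216
Perimeter = 3s ≈ 3·7.09216 ≈ 21.2765

Perimeter = 21.28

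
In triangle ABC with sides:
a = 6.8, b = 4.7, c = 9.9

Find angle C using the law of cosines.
c² = a² + b² − 2ab·cos(C)  ⇒  cos(C) = (a² + b² − c²)/(2ab)
cos(C) = (6.8² + 4.7² − 9.9²)/(2·6.8·4.7) = (46.24 + 22.09 − 98.01)/63.92 = -29.68/63.92 ≈ -0.46433
C = arccos(-0.46433) ≈ 117.667°

C = 117.7°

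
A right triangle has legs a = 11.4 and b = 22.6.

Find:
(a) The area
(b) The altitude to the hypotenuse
(a) The legs are perpendicular, so Area = ½·a·b = ½·11.4·22.6 = ½·257.64 = 128.82
(b) Hypotenuse c = √(a² + b²) = √(129.96 + 510.76) = √640.72 ≈ 25.3124
    Area = ½·c·h_c  ⇒  h_c = 2·Area/c = 257.64/25.3124 ≈ 10.1784

Area = 128.82, h_c = 10.18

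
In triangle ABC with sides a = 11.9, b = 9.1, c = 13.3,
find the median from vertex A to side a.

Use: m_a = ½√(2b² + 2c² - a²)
m_a = ½√(2·9.1² + 2·13.3² − 11.9²) = ½√(2·82.81 + 2·176.89 − 141.61) = ½√(165.62 + 353.78 − 141.61) = ½√377.79
√377.79 ≈ 19.4368, so m_a ≈ 9.71841

m_a = 9.718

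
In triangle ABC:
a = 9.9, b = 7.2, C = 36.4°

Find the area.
Two sides and the included angle (SAS): A = ½·a·b·sin(C) = ½·9.9·7.2·sin(36.4°)
sin(36.4°) ≈ 0.593419
A ≈ ½·71.28·0.593419 = 35.64·0.593419 ≈ 21.1494

Area = 21.15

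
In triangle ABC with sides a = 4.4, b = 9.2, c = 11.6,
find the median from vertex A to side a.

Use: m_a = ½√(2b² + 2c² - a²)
m_a = ½√(2·9.2² + 2·11.6² − 4.4²) = ½√(2·84.64 + 2·134.56 − 19.36) = ½√(169.28 + 269.12 − 19.36) = ½√419.04
√419.04 ≈ 20.4705, so m_a ≈ 10.2352

m_a = 10.24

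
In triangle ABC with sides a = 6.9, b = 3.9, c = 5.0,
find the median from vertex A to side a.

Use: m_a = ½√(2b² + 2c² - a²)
m_a = ½√(2·3.9² + 2·5.0² − 6.9²) = ½√(2·15.21 + 2·25 − 47.61) = ½√(30.42 + 50 − 47.61) = ½√32.81
√32.81 ≈ 5.728, so m_a ≈ 2.864

m_a = 2.864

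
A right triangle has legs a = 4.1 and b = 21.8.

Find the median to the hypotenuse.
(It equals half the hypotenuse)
Hypotenuse c = √(a² + b²) = √(16.81 + 475.24) = √492.05 ≈ 22.1822
Median to hypotenuse = c/2 ≈ 22.1822/2 ≈ 11.0911

Median = 11.09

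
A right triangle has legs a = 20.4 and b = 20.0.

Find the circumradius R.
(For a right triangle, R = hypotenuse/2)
Hypotenuse c = √(a² + b²) = √(416.16 + 400) = √816.16 ≈ 28.5685
R = c/2 ≈ 28.5685/2 ≈ 14.2843

R = 14.28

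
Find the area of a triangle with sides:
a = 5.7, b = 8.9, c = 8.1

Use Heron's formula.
s = (5.7 + 8.9 + 8.1)/2 = 22.7/2 = 11.35
s − a = 5.65, s − b = 2.45, s − c = 3.25
s(s−a)(s−b)(s−c) = 11.35·5.65·2.45·3.25 ≈ 510.615
Area = √510.615 ≈ 22.5968

Area = 22.6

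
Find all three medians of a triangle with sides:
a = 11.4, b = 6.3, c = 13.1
Median formula: m_a = ½√(2b² + 2c² − a²) (and cyclically). a² = 129.96, b² = 39.69, c² = 171.61.
m_a = ½√(2·39.69 + 2·171.61 − 129.96) = ½√292.64 ≈ ½·17.1067 ≈ 8.55336
m_b = ½√(2·129.96 + 2·171.61 − 39.69) = ½√563.45 ≈ ½·23.7371 ≈ 11.8686
m_c = ½√(2·129.96 + 2·39.69 − 171.61) = ½√167.69 ≈ ½·12.9495 ≈ 6.47476

m_a = 8.553, m_b = 11.87, m_c = 6.475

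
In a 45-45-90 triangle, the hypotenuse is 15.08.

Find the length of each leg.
In a 45-45-90 triangle hypotenuse = leg·√2, so leg = hypotenuse/√2.
Leg = 15.08/√2 ≈ 15.08/1.41421 ≈ 10.6632

Each leg = 10.66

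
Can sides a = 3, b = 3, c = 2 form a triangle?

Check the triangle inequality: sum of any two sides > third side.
a + b vs c: 3 + 3 = 6 > 2  ✓
a + c vs b: 3 + 2 = 5 > 3  ✓
b + c vs a: 3 + 2 = 5 > 3  ✓

Yes, triangle inequality satisfied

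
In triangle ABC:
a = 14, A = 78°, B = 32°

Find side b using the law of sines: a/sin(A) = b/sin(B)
a/sin(A) = b/sin(B)  ⇒  b = a·sin(B)/sin(A) = 14·sin(32°)/sin(78°)
sin(32°) ≈ 0.529919, sin(78°) ≈ 0.978148
b ≈ 14·0.529919/0.978148 ≈ 7.41887/0.978148 ≈ 7.58461

b = 7.585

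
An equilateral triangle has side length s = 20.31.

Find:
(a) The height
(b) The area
(a) The height splits the triangle into two 30-60-90 halves: h = s·√3/2 = 20.31·1.73205/2 ≈ 35.178/2 ≈ 17.589
(b) Area = (√3/4)·s² = (√3/4)·20.31² = (√3/4)·412.4961 ≈ 0.433013·412.4961 ≈ 178.616

Height = 17.59, Area = 178.6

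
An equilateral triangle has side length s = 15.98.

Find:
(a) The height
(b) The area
(a) The height splits the triangle into two 30-60-90 halves: h = s·√3/2 = 15.98·1.73205/2 ≈ 27.6782/2 ≈ 13.8391
(b) Area = (√3/4)·s² = (√3/4)·15.98² = (√3/4)·255.3604 ≈ 0.433013·255.3604 ≈ 110.574

Height = 13.84, Area = 110.6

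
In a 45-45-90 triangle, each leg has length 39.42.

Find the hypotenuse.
In a 45-45-90 triangle the sides are in ratio 1 : 1 : √2, so hypotenuse = leg·√2.
Hypotenuse = 39.42·√2 ≈ 39.42·1.41421 ≈ 55.7483

Hypotenuse = 39.42√2 = 55.75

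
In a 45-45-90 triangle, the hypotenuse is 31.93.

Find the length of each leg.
In a 45-45-90 triangle hypotenuse = leg·√2, so leg = hypotenuse/√2.
Leg = 31.93/√2 ≈ 31.93/1.41421 ≈ 22.5779

Each leg = 22.58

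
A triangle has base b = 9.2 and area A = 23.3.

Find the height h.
A = ½·b·h  ⇒  h = 2A/b = 2·23.3/9.2 = 46.6/9.2 ≈ 5.06522

h = 5.065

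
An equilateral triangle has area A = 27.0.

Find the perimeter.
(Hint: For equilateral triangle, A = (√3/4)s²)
A = (√3/4)s²  ⇒  s² = 4A/√3 = 4·27.0/√3 = 108/1.73205 ≈ 62.3538
s ≈ √62.3538 ≈ 7.89644
Perimeter = 3s ≈ 3·7.89644 ≈ 23.6893

Perimeter = 23.69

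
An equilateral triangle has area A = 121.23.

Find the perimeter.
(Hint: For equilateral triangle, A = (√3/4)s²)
A = (√3/4)s²  ⇒  s² = 4A/√3 = 4·121.23/√3 = 484.92/1.73205 ≈ 279.969
s ≈ √279.969 ≈ 16.7323
Perimeter = 3s ≈ 3·16.7323 ≈ 50.1968

Perimeter = 50.2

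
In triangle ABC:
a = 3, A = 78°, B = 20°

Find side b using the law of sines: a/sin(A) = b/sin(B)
a/sin(A) = b/sin(B)  ⇒  b = a·sin(B)/sin(A) = 3·sin(20°)/sin(78°)
sin(20°) ≈ 0.34202, sin(78°) ≈ 0.978148
b ≈ 3·0.34202/0.978148 ≈ 1.02606/0.978148 ≈ 1.04898

b = 1.049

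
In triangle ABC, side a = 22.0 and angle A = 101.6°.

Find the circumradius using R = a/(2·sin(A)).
R = a/(2·sin(A)) = 22.0/(2·sin(101.6°))
sin(101.6°) ≈ 0.979575
R ≈ 22.0/(2·0.979575) = 22.0/1.95915 ≈ 11.2294

R = 11.23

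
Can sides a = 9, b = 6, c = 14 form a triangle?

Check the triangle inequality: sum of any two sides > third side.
a + b vs c: 9 + 6 = 15 > 14  ✓
a + c vs b: 9 + 14 = 23 > 6  ✓
b + c vs a: 6 + 14 = 20 > 9  ✓

Yes, triangle inequality satisfied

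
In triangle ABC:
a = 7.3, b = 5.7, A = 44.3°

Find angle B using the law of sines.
a/sin(A) = b/sin(B)  ⇒  sin(B) = b·sin(A)/a = 5.7·sin(44.3°)/7.3
sin(44.3°) ≈ 0.698415
sin(B) ≈ 5.7·0.698415/7.3 ≈ 3.98097/7.3 ≈ 0.545338
B = arcsin(0.545338) ≈ 33.0478°
(Since b ≤ a we need B ≤ A, so the obtuse alternative 180° − 33.0478° ≈ 146.952° is rejected.)

B = 33.05°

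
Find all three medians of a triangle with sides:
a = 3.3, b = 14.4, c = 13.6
Median formula: m_a = ½√(2b² + 2c² − a²) (and cyclically). a² = 10.89, b² = 207.36, c² = 184.96.
m_a = ½√(2·207.36 + 2·184.96 − 10.89) = ½√773.75 ≈ ½·27.8164 ≈ 13.9082
m_b = ½√(2·10.89 + 2·184.96 − 207.36) = ½√184.34 ≈ ½·13.5772 ≈ 6.78859
m_c = ½√(2·10.89 + 2·207.36 − 184.96) = ½√251.54 ≈ ½·15.86 ≈ 7.93001

m_a = 13.91, m_b = 6.789, m_c = 7.93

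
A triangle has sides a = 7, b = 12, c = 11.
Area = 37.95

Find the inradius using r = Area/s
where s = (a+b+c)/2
s = (7 + 12 + 11)/2 = 30/2 = 15
r = Area/s = 37.95/15 ≈ 2.53

r = 2.53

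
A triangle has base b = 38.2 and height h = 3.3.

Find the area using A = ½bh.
A = ½·b·h = ½·38.2·3.3 = ½·126.06 = 63.03

Area = 63.03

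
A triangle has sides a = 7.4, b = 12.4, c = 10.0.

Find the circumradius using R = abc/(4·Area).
First find the area with Heron's formula.
s = (7.4 + 12.4 + 10.0)/2 = 14.9
Area = √(s(s−a)(s−b)(s−c)) = √(14.9·7.5·2.5·4.9) ≈ √1368.94 ≈ 36.9992
abc = 7.4·12.4·10.0 = 917.6
R = abc/(4·Area) ≈ 917.6/(4·36.9992) = 917.6/147.997 ≈ 6.20014

R = 6.2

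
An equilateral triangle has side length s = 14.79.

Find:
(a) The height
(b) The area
(a) The height splits the triangle into two 30-60-90 halves: h = s·√3/2 = 14.79·1.73205/2 ≈ 25.617/2 ≈ 12.8085
(b) Area = (√3/4)·s² = (√3/4)·14.79² = (√3/4)·218.7441 ≈ 0.433013·218.7441 ≈ 94.719

Height = 12.81, Area = 94.72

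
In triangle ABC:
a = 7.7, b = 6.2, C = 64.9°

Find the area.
Two sides and the included angle (SAS): A = ½·a·b·sin(C) = ½·7.7·6.2·sin(64.9°)
sin(64.9°) ≈ 0.905569
A ≈ ½·47.74·0.905569 = 23.87·0.905569 ≈ 21.6159

Area = 21.62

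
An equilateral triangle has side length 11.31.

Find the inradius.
r = Area/s with s the semi-perimeter.
Area = (√3/4)·11.31² = (√3/4)·127.9161 ≈ 0.433013·127.9161 ≈ 55.3893
s = 3·11.31/2 = 16.965
r ≈ 55.3893/16.965 ≈ 3.26492
(Equivalently r = side/(2√3) = 11.31/3.4641 ≈ 3.26492.)

r = 3.265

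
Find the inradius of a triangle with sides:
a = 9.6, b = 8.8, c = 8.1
r = Area/s where s is the semi-perimeter.
s = (9.6 + 8.8 + 8.1)/2 = 26.5/2 = 13.25
Area = √(s(s−a)(s−b)(s−c)) = √(13.25·3.65·4.45·5.15) ≈ √1108.35 ≈ 33.2919
r ≈ 33.2919/13.25 ≈ 2.51259

r = 2.513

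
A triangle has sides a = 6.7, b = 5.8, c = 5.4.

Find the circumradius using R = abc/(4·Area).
First find the area with Heron's formula.
s = (6.7 + 5.8 + 5.4)/2 = 8.95
Area = √(s(s−a)(s−b)(s−c)) = √(8.95·2.25·3.15·3.55) ≈ √225.188 ≈ 15.0063
abc = 6.7·5.8·5.4 = 209.844
R = abc/(4·Area) ≈ 209.844/(4·15.0063) = 209.844/60.025 ≈ 3.49594

R = 3.496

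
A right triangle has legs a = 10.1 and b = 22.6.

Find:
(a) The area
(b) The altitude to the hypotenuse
(a) The legs are perpendicular, so Area = ½·a·b = ½·10.1·22.6 = ½·228.26 = 114.13
(b) Hypotenuse c = √(a² + b²) = √(102.01 + 510.76) = √612.77 ≈ 24.7542
    Area = ½·c·h_c  ⇒  h_c = 2·Area/c = 228.26/24.7542 ≈ 9.22106

Area = 114.13, h_c = 9.221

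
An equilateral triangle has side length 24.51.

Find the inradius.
r = Area/s with s the semi-perimeter.
Area = (√3/4)·24.51² = (√3/4)·600.7401 ≈ 0.433013·600.7401 ≈ 260.128
s = 3·24.51/2 = 36.765
r ≈ 260.128/36.765 ≈ 7.07543
(Equivalently r = side/(2√3) = 24.51/3.4641 ≈ 7.07543.)

r = 7.075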